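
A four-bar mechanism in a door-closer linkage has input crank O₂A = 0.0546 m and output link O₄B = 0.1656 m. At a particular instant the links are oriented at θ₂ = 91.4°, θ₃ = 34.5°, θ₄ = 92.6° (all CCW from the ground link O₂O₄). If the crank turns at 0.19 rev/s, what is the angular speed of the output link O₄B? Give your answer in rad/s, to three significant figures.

0.388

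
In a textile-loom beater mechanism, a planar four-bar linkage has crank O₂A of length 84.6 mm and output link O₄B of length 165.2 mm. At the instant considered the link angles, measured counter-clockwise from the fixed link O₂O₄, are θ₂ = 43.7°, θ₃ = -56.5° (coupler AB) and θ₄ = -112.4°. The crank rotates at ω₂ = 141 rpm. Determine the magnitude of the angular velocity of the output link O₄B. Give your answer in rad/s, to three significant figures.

8.99

ω₂ = 14.77 rad/s (from 141 rpm).
Differentiating the loop-closure r₂e^{iθ₂}+r₃e^{iθ₃}=r₁+r₄e^{iθ₄} gives r₂ω₂e^{iθ₂}+r₃ω₃e^{iθ₃}=r₄ω₄e^{iθ₄}.
Eliminating the other unknown: ω₄ = r₂ω₂ sin(θ₂−θ₃) / [r₄ sin(θ₄−θ₃)].
Numerator sine = +0.98420; denominator sine = -0.82806.
Result = 0.0846·14.77·(+0.98420) / (0.1652·(-0.82806)) = -8.9873 rad/s; magnitude 8.9873 rad/s.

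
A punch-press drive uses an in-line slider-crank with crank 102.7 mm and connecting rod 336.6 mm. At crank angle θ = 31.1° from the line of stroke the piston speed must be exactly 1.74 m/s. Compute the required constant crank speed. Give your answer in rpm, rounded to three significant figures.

For an in-line slider-crank, |v_piston| = rω|sinθ|·[1 + r cosθ/√(L² − r² sin²θ)].
With r = 0.1027 m, L = 0.3366 m, θ = 31.1°: the bracketed kinematic factor |dx/dθ| = 0.067082 m.
ω = v/|dx/dθ| = 1.74/0.067082 = 25.938 rad/s.
N = 60ω/(2π) = 247.69 rpm.

248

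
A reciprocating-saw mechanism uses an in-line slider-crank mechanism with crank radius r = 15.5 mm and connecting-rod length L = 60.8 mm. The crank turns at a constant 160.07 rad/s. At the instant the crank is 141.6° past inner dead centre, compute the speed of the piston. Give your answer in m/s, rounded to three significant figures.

ω = 160.1 rad/s
For an in-line slider-crank, x = r cosθ + √(L² − r² sin²θ), so v = −rω sinθ·[1 + r cosθ/√(L² − r² sin²θ)].
With r = 0.0155 m, L = 0.0608 m, θ = 141.6°: √(L² − r² sin²θ) = 0.060033 m.
v = −0.0155·160.1·0.62115·[1 + 0.0155·-0.78369/0.060033] = -1.2293 m/s.
|v| = 1.2293 m/s.

1.23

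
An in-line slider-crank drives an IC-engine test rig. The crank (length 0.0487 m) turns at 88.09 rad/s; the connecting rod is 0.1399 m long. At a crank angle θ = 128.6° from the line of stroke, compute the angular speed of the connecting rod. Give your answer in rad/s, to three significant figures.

19.9

ω = 88.09 rad/s
The rod makes angle φ with the slider axis where L sinφ = r sinθ; differentiating, L cosφ·φ̇ = r ω cosθ.
L cosφ = √(L² − r² sin²θ) = 0.13462 m.
|ω_rod| = r ω |cosθ| / √(L² − r² sin²θ) = 0.0487·88.09·0.62388/0.13462 = 19.881 rad/s.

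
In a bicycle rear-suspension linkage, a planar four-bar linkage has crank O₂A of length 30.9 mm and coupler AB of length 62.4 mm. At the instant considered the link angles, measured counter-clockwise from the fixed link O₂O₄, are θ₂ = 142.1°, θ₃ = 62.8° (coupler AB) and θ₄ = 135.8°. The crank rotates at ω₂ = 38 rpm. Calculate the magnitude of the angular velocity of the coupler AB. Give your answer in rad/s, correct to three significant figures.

ω₂ = 3.979 rad/s (from 38 rpm).
Differentiating the loop-closure r₂e^{iθ₂}+r₃e^{iθ₃}=r₁+r₄e^{iθ₄} gives r₂ω₂e^{iθ₂}+r₃ω₃e^{iθ₃}=r₄ω₄e^{iθ₄}.
Eliminating the other unknown: ω₃ = r₂ω₂ sin(θ₄−θ₂) / [r₃ sin(θ₃−θ₄)].
Numerator sine = -0.10973; denominator sine = -0.95630.
Result = 0.0309·3.979·(-0.10973) / (0.0624·(-0.95630)) = +0.22612 rad/s; magnitude 0.22612 rad/s.

0.226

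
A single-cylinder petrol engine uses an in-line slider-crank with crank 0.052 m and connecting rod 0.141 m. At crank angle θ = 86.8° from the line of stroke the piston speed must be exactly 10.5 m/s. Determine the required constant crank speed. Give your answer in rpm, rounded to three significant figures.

1890

For an in-line slider-crank, |v_piston| = rω|sinθ|·[1 + r cosθ/√(L² − r² sin²θ)].
With r = 0.052 m, L = 0.141 m, θ = 86.8°: the bracketed kinematic factor |dx/dθ| = 0.053069 m.
ω = v/|dx/dθ| = 10.5/0.053069 = 197.86 rad/s.
N = 60ω/(2π) = 1889.4 rpm.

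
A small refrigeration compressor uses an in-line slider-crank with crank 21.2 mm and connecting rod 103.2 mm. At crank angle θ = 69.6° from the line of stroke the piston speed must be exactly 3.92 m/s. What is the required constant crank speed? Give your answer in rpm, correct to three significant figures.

For an in-line slider-crank, |v_piston| = rω|sinθ|·[1 + r cosθ/√(L² − r² sin²θ)].
With r = 0.0212 m, L = 0.1032 m, θ = 69.6°: the bracketed kinematic factor |dx/dθ| = 0.02132 m.
ω = v/|dx/dθ| = 3.92/0.02132 = 183.86 rad/s.
N = 60ω/(2π) = 1755.8 rpm.

1760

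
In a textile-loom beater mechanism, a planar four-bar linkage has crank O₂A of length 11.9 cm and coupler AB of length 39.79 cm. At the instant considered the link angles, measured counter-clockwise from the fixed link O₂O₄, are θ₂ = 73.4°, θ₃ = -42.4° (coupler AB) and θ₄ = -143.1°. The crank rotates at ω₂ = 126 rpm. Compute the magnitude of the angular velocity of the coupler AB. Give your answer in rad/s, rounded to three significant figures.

ω₂ = 13.19 rad/s (from 126 rpm).
Differentiating the loop-closure r₂e^{iθ₂}+r₃e^{iθ₃}=r₁+r₄e^{iθ₄} gives r₂ω₂e^{iθ₂}+r₃ω₃e^{iθ₃}=r₄ω₄e^{iθ₄}.
Eliminating the other unknown: ω₃ = r₂ω₂ sin(θ₄−θ₂) / [r₃ sin(θ₃−θ₄)].
Numerator sine = +0.59482; denominator sine = +0.98261.
Result = 0.119·13.19·(+0.59482) / (0.3979·(+0.98261)) = +2.3888 rad/s; magnitude 2.3888 rad/s.

2.39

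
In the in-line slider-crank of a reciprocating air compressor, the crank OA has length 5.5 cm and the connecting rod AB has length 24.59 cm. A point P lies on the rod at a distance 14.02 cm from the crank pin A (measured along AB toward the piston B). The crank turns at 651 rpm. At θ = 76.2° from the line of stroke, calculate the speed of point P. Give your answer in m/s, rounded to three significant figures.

ω = 68.17 rad/s.  Crank-pin speed |V_A| = rω = 3.7495 m/s, perpendicular to OA.
Rod angle: sinφ = −(r/L) sinθ ⇒ φ = -12.545°; ω_rod = −rω cosθ/√(L²−r²sin²θ) = -3.7261 rad/s.
V_P = V_A + ω_rod × AP, with AP = 0.1402 m along the rod.
Components: V_Px = −rω sinθ − a·ω_rod·sinφ = -3.7547 m/s;  V_Py = rω cosθ + a·ω_rod·cosφ = +0.38445 m/s.
|V_P| = √(V_Px² + V_Py²) = 3.7744 m/s.

3.77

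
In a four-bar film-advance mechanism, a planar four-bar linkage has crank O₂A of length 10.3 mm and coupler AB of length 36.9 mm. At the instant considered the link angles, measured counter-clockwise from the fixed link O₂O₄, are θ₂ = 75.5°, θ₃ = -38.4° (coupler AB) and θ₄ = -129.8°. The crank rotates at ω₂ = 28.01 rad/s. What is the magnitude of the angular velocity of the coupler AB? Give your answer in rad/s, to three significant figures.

3.34

ω₂ = 28.01 rad/s
Differentiating the loop-closure r₂e^{iθ₂}+r₃e^{iθ₃}=r₁+r₄e^{iθ₄} gives r₂ω₂e^{iθ₂}+r₃ω₃e^{iθ₃}=r₄ω₄e^{iθ₄}.
Eliminating the other unknown: ω₃ = r₂ω₂ sin(θ₄−θ₂) / [r₃ sin(θ₃−θ₄)].
Numerator sine = +0.42736; denominator sine = +0.99970.
Result = 0.0103·28.01·(+0.42736) / (0.0369·(+0.99970)) = +3.3423 rad/s; magnitude 3.3423 rad/s.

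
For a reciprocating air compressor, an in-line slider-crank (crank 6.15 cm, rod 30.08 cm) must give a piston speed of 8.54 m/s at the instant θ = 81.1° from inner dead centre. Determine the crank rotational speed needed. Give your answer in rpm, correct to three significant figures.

For an in-line slider-crank, |v_piston| = rω|sinθ|·[1 + r cosθ/√(L² − r² sin²θ)].
With r = 0.0615 m, L = 0.3008 m, θ = 81.1°: the bracketed kinematic factor |dx/dθ| = 0.062722 m.
ω = v/|dx/dθ| = 8.54/0.062722 = 136.16 rad/s.
N = 60ω/(2π) = 1300.2 rpm.

1300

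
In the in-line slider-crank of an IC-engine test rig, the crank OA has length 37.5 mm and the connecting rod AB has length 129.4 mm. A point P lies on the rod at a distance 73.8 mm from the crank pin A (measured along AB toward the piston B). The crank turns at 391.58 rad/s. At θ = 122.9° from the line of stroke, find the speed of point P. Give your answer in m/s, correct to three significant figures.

11.7

ω = 391.6 rad/s.  Crank-pin speed |V_A| = rω = 14.684 m/s, perpendicular to OA.
Rod angle: sinφ = −(r/L) sinθ ⇒ φ = -14.083°; ω_rod = −rω cosθ/√(L²−r²sin²θ) = +63.549 rad/s.
V_P = V_A + ω_rod × AP, with AP = 0.0738 m along the rod.
Components: V_Px = −rω sinθ − a·ω_rod·sinφ = -11.188 m/s;  V_Py = rω cosθ + a·ω_rod·cosφ = -3.4271 m/s.
|V_P| = √(V_Px² + V_Py²) = 11.701 m/s.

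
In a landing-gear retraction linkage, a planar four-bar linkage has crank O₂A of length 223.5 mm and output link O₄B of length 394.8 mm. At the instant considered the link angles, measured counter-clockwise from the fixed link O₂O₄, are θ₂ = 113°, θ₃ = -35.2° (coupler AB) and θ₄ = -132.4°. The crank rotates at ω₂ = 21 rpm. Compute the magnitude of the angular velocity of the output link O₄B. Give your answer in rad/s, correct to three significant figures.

ω₂ = 2.199 rad/s (from 21 rpm).
Differentiating the loop-closure r₂e^{iθ₂}+r₃e^{iθ₃}=r₁+r₄e^{iθ₄} gives r₂ω₂e^{iθ₂}+r₃ω₃e^{iθ₃}=r₄ω₄e^{iθ₄}.
Eliminating the other unknown: ω₄ = r₂ω₂ sin(θ₂−θ₃) / [r₄ sin(θ₄−θ₃)].
Numerator sine = +0.52696; denominator sine = -0.99211.
Result = 0.2235·2.199·(+0.52696) / (0.3948·(-0.99211)) = -0.66124 rad/s; magnitude 0.66124 rad/s.

0.661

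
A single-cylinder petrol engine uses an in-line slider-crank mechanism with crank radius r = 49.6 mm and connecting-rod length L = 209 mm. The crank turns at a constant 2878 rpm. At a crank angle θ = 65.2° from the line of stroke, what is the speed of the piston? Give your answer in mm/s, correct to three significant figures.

ω = 2π·2878/60 = 301.4 rad/s
For an in-line slider-crank, x = r cosθ + √(L² − r² sin²θ), so v = −rω sinθ·[1 + r cosθ/√(L² − r² sin²θ)].
With r = 0.0496 m, L = 0.209 m, θ = 65.2°: √(L² − r² sin²θ) = 0.20409 m.
v = −0.0496·301.4·0.90778·[1 + 0.0496·0.41945/0.20409] = -14.953 m/s.
|v| = 14.953 m/s = 14953 mm/s.

15000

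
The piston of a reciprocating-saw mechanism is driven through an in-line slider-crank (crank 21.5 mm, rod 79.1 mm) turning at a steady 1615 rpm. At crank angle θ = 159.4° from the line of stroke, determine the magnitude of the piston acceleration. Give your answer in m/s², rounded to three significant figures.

448

ω = 2π·1615/60 = 169.1 rad/s
x(θ) = r cosθ + √(L² − r² sin²θ); with ω constant, a = ω²·d²x/dθ².
d²x/dθ² = −r cosθ − r²(cos2θ)/√u − r⁴ sin²2θ/(4u^{3/2}),  u = L² − r² sin²θ = 0.00619959 m².
Substituting r = 0.0215 m, L = 0.0791 m, θ = 159.4°: d²x/dθ² = +0.015661 m.
a = ω²·d²x/dθ² = (169.1)²·(+0.015661) = +447.93 m/s²;  |a| = 447.93 m/s².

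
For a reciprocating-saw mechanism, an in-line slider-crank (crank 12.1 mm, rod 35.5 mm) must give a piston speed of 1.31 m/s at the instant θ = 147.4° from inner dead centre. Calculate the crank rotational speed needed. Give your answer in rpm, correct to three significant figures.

2710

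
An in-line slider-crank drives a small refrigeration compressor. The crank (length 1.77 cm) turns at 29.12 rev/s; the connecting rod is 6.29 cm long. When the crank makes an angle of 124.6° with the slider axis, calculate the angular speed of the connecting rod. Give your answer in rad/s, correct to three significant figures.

ω = 183 rad/s (converted from 29.12 rev/s).
The rod makes angle φ with the slider axis where L sinφ = r sinθ; differentiating, L cosφ·φ̇ = r ω cosθ.
L cosφ = √(L² − r² sin²θ) = 0.061189 m.
|ω_rod| = r ω |cosθ| / √(L² − r² sin²θ) = 0.0177·183·0.56784/0.061189 = 30.054 rad/s.

30.1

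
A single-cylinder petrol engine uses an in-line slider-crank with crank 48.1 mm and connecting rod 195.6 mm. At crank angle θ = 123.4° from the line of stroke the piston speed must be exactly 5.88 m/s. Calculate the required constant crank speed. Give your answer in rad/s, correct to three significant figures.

170

For an in-line slider-crank, |v_piston| = rω|sinθ|·[1 + r cosθ/√(L² − r² sin²θ)].
With r = 0.0481 m, L = 0.1956 m, θ = 123.4°: the bracketed kinematic factor |dx/dθ| = 0.034602 m.
ω = v/|dx/dθ| = 5.88/0.034602 = 169.93 rad/s.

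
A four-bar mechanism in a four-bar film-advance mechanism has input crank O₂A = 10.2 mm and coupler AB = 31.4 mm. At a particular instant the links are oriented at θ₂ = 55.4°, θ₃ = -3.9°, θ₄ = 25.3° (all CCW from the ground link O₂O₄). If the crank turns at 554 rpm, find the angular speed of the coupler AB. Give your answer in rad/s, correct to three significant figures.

19.4

ω₂ = 58.01 rad/s (from 554 rpm).
Differentiating the loop-closure r₂e^{iθ₂}+r₃e^{iθ₃}=r₁+r₄e^{iθ₄} gives r₂ω₂e^{iθ₂}+r₃ω₃e^{iθ₃}=r₄ω₄e^{iθ₄}.
Eliminating the other unknown: ω₃ = r₂ω₂ sin(θ₄−θ₂) / [r₃ sin(θ₃−θ₄)].
Numerator sine = -0.50151; denominator sine = -0.48786.
Result = 0.0102·58.01·(-0.50151) / (0.0314·(-0.48786)) = +19.373 rad/s; magnitude 19.373 rad/s.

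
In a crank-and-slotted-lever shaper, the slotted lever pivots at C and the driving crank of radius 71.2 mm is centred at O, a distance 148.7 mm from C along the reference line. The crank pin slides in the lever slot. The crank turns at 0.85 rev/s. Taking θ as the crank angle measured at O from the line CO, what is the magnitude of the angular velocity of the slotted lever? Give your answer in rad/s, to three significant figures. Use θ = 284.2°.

1.26

ω = 5.341 rad/s (from 0.85 rev/s).
Crank pin A relative to C: A = (d + r cosθ, r sinθ); lever angle φ = atan2(r sinθ, d + r cosθ).
Differentiating tanφ: φ̇ = rω(d cosθ + r)/(d² + r² + 2dr cosθ).
d² + r² + 2dr cosθ = |CA|² = 0.0323755 m²;  d cosθ + r = +0.10768 m.
|ω_lever| = |0.0712·5.341·+0.10768| / 0.0323755 = 1.2647 rad/s.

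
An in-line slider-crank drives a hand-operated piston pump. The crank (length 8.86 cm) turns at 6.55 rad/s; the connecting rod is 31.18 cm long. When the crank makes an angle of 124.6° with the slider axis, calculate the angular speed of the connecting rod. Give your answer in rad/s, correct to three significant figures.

ω = 6.55 rad/s
The rod makes angle φ with the slider axis where L sinφ = r sinθ; differentiating, L cosφ·φ̇ = r ω cosθ.
L cosφ = √(L² − r² sin²θ) = 0.30315 m.
|ω_rod| = r ω |cosθ| / √(L² − r² sin²θ) = 0.0886·6.55·0.56784/0.30315 = 1.087 rad/s.

1.09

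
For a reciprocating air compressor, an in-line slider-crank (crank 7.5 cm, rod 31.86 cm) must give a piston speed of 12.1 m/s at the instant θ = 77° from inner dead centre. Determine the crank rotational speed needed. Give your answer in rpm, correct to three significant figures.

1500

For an in-line slider-crank, |v_piston| = rω|sinθ|·[1 + r cosθ/√(L² − r² sin²θ)].
With r = 0.075 m, L = 0.3186 m, θ = 77°: the bracketed kinematic factor |dx/dθ| = 0.077054 m.
ω = v/|dx/dθ| = 12.1/0.077054 = 157.03 rad/s.
N = 60ω/(2π) = 1499.6 rpm.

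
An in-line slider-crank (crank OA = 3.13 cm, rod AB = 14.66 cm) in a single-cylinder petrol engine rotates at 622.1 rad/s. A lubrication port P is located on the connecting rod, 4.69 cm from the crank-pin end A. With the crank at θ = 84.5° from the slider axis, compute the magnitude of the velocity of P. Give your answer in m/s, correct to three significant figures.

ω = 622.1 rad/s.  Crank-pin speed |V_A| = rω = 19.472 m/s, perpendicular to OA.
Rod angle: sinφ = −(r/L) sinθ ⇒ φ = -12.270°; ω_rod = −rω cosθ/√(L²−r²sin²θ) = -13.028 rad/s.
V_P = V_A + ω_rod × AP, with AP = 0.0469 m along the rod.
Components: V_Px = −rω sinθ − a·ω_rod·sinφ = -19.512 m/s;  V_Py = rω cosθ + a·ω_rod·cosφ = +1.2692 m/s.
|V_P| = √(V_Px² + V_Py²) = 19.553 m/s.

19.6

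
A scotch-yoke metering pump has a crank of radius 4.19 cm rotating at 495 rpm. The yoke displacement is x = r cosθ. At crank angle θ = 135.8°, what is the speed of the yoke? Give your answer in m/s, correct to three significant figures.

ω = 51.84 rad/s (from 495 rpm).
x = r cosθ ⇒ ẋ = −rω sinθ.
|v| = rω|sinθ| = 0.0419·51.84·|sin 135.8°| = 1.5142 m/s.

1.51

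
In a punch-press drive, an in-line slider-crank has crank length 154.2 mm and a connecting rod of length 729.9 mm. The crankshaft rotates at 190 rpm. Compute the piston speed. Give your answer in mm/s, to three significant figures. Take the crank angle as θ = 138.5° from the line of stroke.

1710

ω = 2π·190/60 = 19.9 rad/s
For an in-line slider-crank, x = r cosθ + √(L² − r² sin²θ), so v = −rω sinθ·[1 + r cosθ/√(L² − r² sin²θ)].
With r = 0.1542 m, L = 0.7299 m, θ = 138.5°: √(L² − r² sin²θ) = 0.72271 m.
v = −0.1542·19.9·0.66262·[1 + 0.1542·-0.74896/0.72271] = -1.7081 m/s.
|v| = 1.7081 m/s = 1708.1 mm/s.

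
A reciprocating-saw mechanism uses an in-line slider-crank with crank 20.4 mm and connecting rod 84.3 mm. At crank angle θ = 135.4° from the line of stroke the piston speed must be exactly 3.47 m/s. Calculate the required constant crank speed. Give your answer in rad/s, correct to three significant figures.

For an in-line slider-crank, |v_piston| = rω|sinθ|·[1 + r cosθ/√(L² − r² sin²θ)].
With r = 0.0204 m, L = 0.0843 m, θ = 135.4°: the bracketed kinematic factor |dx/dθ| = 0.011819 m.
ω = v/|dx/dθ| = 3.47/0.011819 = 293.58 rad/s.

294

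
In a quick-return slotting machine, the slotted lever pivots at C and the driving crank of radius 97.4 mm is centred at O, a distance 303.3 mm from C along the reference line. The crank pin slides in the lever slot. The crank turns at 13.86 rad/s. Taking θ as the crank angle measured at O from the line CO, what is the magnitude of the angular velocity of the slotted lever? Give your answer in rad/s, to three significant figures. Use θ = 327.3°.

ω = 13.86 rad/s
Crank pin A relative to C: A = (d + r cosθ, r sinθ); lever angle φ = atan2(r sinθ, d + r cosθ).
Differentiating tanφ: φ̇ = rω(d cosθ + r)/(d² + r² + 2dr cosθ).
d² + r² + 2dr cosθ = |CA|² = 0.151196 m²;  d cosθ + r = +0.35263 m.
|ω_lever| = |0.0974·13.86·+0.35263| / 0.151196 = 3.1485 rad/s.

3.15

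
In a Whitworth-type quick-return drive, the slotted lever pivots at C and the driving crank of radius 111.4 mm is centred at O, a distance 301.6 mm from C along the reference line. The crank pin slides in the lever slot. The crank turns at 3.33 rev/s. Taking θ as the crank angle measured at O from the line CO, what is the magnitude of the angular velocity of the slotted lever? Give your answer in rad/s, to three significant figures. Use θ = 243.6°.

ω = 20.92 rad/s (from 3.33 rev/s).
Crank pin A relative to C: A = (d + r cosθ, r sinθ); lever angle φ = atan2(r sinθ, d + r cosθ).
Differentiating tanφ: φ̇ = rω(d cosθ + r)/(d² + r² + 2dr cosθ).
d² + r² + 2dr cosθ = |CA|² = 0.0734946 m²;  d cosθ + r = -0.022702 m.
|ω_lever| = |0.1114·20.92·-0.022702| / 0.0734946 = 0.71997 rad/s.

0.720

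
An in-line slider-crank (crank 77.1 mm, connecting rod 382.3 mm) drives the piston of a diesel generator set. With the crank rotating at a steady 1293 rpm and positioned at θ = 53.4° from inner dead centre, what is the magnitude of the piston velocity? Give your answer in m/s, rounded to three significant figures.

9.40

ω = 2π·1293/60 = 135.4 rad/s
For an in-line slider-crank, x = r cosθ + √(L² − r² sin²θ), so v = −rω sinθ·[1 + r cosθ/√(L² − r² sin²θ)].
With r = 0.0771 m, L = 0.3823 m, θ = 53.4°: √(L² − r² sin²θ) = 0.37726 m.
v = −0.0771·135.4·0.80282·[1 + 0.0771·0.59622/0.37726] = -9.4023 m/s.
|v| = 9.4023 m/s.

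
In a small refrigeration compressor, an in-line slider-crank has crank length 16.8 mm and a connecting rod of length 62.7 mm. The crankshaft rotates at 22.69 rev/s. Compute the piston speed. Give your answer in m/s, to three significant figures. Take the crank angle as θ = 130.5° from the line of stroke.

1.50

ω = 2π·22.7 = 142.6 rad/s
For an in-line slider-crank, x = r cosθ + √(L² − r² sin²θ), so v = −rω sinθ·[1 + r cosθ/√(L² − r² sin²θ)].
With r = 0.0168 m, L = 0.0627 m, θ = 130.5°: √(L² − r² sin²θ) = 0.061385 m.
v = −0.0168·142.6·0.76041·[1 + 0.0168·-0.64945/0.061385] = -1.4975 m/s.
|v| = 1.4975 m/s.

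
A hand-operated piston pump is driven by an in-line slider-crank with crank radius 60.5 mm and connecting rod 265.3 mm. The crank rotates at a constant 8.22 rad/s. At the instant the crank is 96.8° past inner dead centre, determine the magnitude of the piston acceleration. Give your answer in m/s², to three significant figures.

ω = 8.22 rad/s
x(θ) = r cosθ + √(L² − r² sin²θ); with ω constant, a = ω²·d²x/dθ².
d²x/dθ² = −r cosθ − r²(cos2θ)/√u − r⁴ sin²2θ/(4u^{3/2}),  u = L² − r² sin²θ = 0.0667752 m².
Substituting r = 0.0605 m, L = 0.2653 m, θ = 96.8°: d²x/dθ² = +0.02092 m.
a = ω²·d²x/dθ² = (8.22)²·(+0.02092) = +1.4135 m/s²;  |a| = 1.4135 m/s².

1.41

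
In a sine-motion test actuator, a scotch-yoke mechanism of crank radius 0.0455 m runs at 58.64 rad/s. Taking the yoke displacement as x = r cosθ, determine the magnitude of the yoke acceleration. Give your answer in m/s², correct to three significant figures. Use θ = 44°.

113

ω = 58.64 rad/s
x = r cosθ ⇒ ẍ = −rω² cosθ (ω constant).
|a| = rω²|cosθ| = 0.0455·(58.64)²·|cos 44°| = 112.55 m/s².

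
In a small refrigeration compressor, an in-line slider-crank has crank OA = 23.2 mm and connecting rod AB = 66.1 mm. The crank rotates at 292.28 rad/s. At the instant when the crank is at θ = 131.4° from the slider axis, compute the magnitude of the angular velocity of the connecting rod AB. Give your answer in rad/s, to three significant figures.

ω = 292.3 rad/s
The rod makes angle φ with the slider axis where L sinφ = r sinθ; differentiating, L cosφ·φ̇ = r ω cosθ.
L cosφ = √(L² − r² sin²θ) = 0.063768 m.
|ω_rod| = r ω |cosθ| / √(L² − r² sin²θ) = 0.0232·292.3·0.66131/0.063768 = 70.322 rad/s.

70.3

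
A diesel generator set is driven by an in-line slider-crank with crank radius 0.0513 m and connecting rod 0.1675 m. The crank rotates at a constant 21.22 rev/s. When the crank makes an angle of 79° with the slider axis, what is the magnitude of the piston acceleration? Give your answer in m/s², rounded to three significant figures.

96.5

ω = 2π·21.2 = 133.3 rad/s
x(θ) = r cosθ + √(L² − r² sin²θ); with ω constant, a = ω²·d²x/dθ².
d²x/dθ² = −r cosθ − r²(cos2θ)/√u − r⁴ sin²2θ/(4u^{3/2}),  u = L² − r² sin²θ = 0.0255204 m².
Substituting r = 0.0513 m, L = 0.1675 m, θ = 79°: d²x/dθ² = +0.0054261 m.
a = ω²·d²x/dθ² = (133.3)²·(+0.0054261) = +96.457 m/s²;  |a| = 96.457 m/s².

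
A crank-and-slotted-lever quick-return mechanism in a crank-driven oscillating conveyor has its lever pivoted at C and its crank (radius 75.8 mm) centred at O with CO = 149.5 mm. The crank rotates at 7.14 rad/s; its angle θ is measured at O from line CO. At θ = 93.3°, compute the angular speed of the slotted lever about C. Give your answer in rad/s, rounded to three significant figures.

1.36

ω = 7.14 rad/s
Crank pin A relative to C: A = (d + r cosθ, r sinθ); lever angle φ = atan2(r sinθ, d + r cosθ).
Differentiating tanφ: φ̇ = rω(d cosθ + r)/(d² + r² + 2dr cosθ).
d² + r² + 2dr cosθ = |CA|² = 0.0267912 m²;  d cosθ + r = +0.067194 m.
|ω_lever| = |0.0758·7.14·+0.067194| / 0.0267912 = 1.3574 rad/s.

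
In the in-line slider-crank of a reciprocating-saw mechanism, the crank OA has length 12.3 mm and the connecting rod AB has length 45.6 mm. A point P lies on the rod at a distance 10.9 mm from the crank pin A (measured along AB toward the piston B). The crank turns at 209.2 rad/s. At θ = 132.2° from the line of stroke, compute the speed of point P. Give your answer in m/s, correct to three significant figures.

ω = 209.2 rad/s.  Crank-pin speed |V_A| = rω = 2.5732 m/s, perpendicular to OA.
Rod angle: sinφ = −(r/L) sinθ ⇒ φ = -11.527°; ω_rod = −rω cosθ/√(L²−r²sin²θ) = +38.685 rad/s.
V_P = V_A + ω_rod × AP, with AP = 0.0109 m along the rod.
Components: V_Px = −rω sinθ − a·ω_rod·sinφ = -1.822 m/s;  V_Py = rω cosθ + a·ω_rod·cosφ = -1.3153 m/s.
|V_P| = √(V_Px² + V_Py²) = 2.2471 m/s.

2.25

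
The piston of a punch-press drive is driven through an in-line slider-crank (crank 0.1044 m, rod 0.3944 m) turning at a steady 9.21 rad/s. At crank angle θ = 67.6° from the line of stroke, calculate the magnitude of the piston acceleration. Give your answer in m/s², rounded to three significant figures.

ω = 9.21 rad/s
x(θ) = r cosθ + √(L² − r² sin²θ); with ω constant, a = ω²·d²x/dθ².
d²x/dθ² = −r cosθ − r²(cos2θ)/√u − r⁴ sin²2θ/(4u^{3/2}),  u = L² − r² sin²θ = 0.146235 m².
Substituting r = 0.1044 m, L = 0.3944 m, θ = 67.6°: d²x/dθ² = -0.019823 m.
a = ω²·d²x/dθ² = (9.21)²·(-0.019823) = -1.6815 m/s²;  |a| = 1.6815 m/s².

1.68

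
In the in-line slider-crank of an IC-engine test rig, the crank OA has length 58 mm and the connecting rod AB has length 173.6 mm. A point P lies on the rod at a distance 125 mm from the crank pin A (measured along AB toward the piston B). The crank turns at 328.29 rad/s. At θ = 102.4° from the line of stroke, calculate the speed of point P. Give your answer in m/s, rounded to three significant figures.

17.6

ω = 328.3 rad/s.  Crank-pin speed |V_A| = rω = 19.041 m/s, perpendicular to OA.
Rod angle: sinφ = −(r/L) sinθ ⇒ φ = -19.045°; ω_rod = −rω cosθ/√(L²−r²sin²θ) = +24.916 rad/s.
V_P = V_A + ω_rod × AP, with AP = 0.125 m along the rod.
Components: V_Px = −rω sinθ − a·ω_rod·sinφ = -17.58 m/s;  V_Py = rω cosθ + a·ω_rod·cosφ = -1.1447 m/s.
|V_P| = √(V_Px² + V_Py²) = 17.618 m/s.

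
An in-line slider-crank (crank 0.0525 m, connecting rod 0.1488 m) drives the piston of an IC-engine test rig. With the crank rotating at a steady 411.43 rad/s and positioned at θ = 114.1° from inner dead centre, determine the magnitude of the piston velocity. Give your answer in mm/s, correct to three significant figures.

16700

ω = 411.4 rad/s
For an in-line slider-crank, x = r cosθ + √(L² − r² sin²θ), so v = −rω sinθ·[1 + r cosθ/√(L² − r² sin²θ)].
With r = 0.0525 m, L = 0.1488 m, θ = 114.1°: √(L² − r² sin²θ) = 0.14087 m.
v = −0.0525·411.4·0.91283·[1 + 0.0525·-0.40833/0.14087] = -16.717 m/s.
|v| = 16.717 m/s = 16717 mm/s.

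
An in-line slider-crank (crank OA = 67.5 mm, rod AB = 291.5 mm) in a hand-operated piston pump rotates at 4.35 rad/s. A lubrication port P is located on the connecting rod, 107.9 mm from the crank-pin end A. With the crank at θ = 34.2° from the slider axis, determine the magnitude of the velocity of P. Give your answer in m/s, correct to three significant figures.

ω = 4.35 rad/s.  Crank-pin speed |V_A| = rω = 0.29362 m/s, perpendicular to OA.
Rod angle: sinφ = −(r/L) sinθ ⇒ φ = -7.479°; ω_rod = −rω cosθ/√(L²−r²sin²θ) = -0.84026 rad/s.
V_P = V_A + ω_rod × AP, with AP = 0.1079 m along the rod.
Components: V_Px = −rω sinθ − a·ω_rod·sinφ = -0.17684 m/s;  V_Py = rω cosθ + a·ω_rod·cosφ = +0.15296 m/s.
|V_P| = √(V_Px² + V_Py²) = 0.23382 m/s.

0.234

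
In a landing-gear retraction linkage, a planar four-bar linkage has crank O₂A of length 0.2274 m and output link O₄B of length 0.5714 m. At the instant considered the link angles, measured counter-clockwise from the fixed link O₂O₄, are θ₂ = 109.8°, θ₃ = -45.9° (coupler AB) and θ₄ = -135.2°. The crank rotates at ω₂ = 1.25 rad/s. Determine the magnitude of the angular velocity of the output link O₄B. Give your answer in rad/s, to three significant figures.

ω₂ = 1.25 rad/s
Differentiating the loop-closure r₂e^{iθ₂}+r₃e^{iθ₃}=r₁+r₄e^{iθ₄} gives r₂ω₂e^{iθ₂}+r₃ω₃e^{iθ₃}=r₄ω₄e^{iθ₄}.
Eliminating the other unknown: ω₄ = r₂ω₂ sin(θ₂−θ₃) / [r₄ sin(θ₄−θ₃)].
Numerator sine = +0.41151; denominator sine = -0.99993.
Result = 0.2274·1.25·(+0.41151) / (0.5714·(-0.99993)) = -0.20473 rad/s; magnitude 0.20473 rad/s.

0.205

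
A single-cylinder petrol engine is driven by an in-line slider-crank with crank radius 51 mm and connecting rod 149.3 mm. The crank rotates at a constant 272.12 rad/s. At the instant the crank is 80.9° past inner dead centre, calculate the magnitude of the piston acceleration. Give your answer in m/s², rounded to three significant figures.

ω = 272.1 rad/s
x(θ) = r cosθ + √(L² − r² sin²θ); with ω constant, a = ω²·d²x/dθ².
d²x/dθ² = −r cosθ − r²(cos2θ)/√u − r⁴ sin²2θ/(4u^{3/2}),  u = L² − r² sin²θ = 0.0197546 m².
Substituting r = 0.051 m, L = 0.1493 m, θ = 80.9°: d²x/dθ² = +0.0094545 m.
a = ω²·d²x/dθ² = (272.1)²·(+0.0094545) = +700.1 m/s²;  |a| = 700.1 m/s².

700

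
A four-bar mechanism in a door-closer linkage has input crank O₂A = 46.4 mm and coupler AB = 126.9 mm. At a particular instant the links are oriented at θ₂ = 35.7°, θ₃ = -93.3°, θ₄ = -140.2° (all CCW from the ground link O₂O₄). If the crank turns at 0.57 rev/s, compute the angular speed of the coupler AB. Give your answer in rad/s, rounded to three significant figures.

ω₂ = 3.581 rad/s (from 0.57 rev/s).
Differentiating the loop-closure r₂e^{iθ₂}+r₃e^{iθ₃}=r₁+r₄e^{iθ₄} gives r₂ω₂e^{iθ₂}+r₃ω₃e^{iθ₃}=r₄ω₄e^{iθ₄}.
Eliminating the other unknown: ω₃ = r₂ω₂ sin(θ₄−θ₂) / [r₃ sin(θ₃−θ₄)].
Numerator sine = -0.07150; denominator sine = +0.73016.
Result = 0.0464·3.581·(-0.07150) / (0.1269·(+0.73016)) = -0.12823 rad/s; magnitude 0.12823 rad/s.

0.128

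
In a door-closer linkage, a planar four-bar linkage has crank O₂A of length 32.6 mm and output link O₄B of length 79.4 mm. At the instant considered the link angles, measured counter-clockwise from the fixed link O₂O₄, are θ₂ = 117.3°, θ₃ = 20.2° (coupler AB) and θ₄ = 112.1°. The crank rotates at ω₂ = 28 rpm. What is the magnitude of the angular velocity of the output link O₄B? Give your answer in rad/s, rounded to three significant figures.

ω₂ = 2.932 rad/s (from 28 rpm).
Differentiating the loop-closure r₂e^{iθ₂}+r₃e^{iθ₃}=r₁+r₄e^{iθ₄} gives r₂ω₂e^{iθ₂}+r₃ω₃e^{iθ₃}=r₄ω₄e^{iθ₄}.
Eliminating the other unknown: ω₄ = r₂ω₂ sin(θ₂−θ₃) / [r₄ sin(θ₄−θ₃)].
Numerator sine = +0.99233; denominator sine = +0.99945.
Result = 0.0326·2.932·(+0.99233) / (0.0794·(+0.99945)) = +1.1953 rad/s; magnitude 1.1953 rad/s.

1.20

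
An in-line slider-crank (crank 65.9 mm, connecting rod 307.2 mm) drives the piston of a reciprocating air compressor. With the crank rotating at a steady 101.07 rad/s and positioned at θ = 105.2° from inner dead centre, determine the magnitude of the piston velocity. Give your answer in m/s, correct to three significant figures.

ω = 101.1 rad/s
For an in-line slider-crank, x = r cosθ + √(L² − r² sin²θ), so v = −rω sinθ·[1 + r cosθ/√(L² − r² sin²θ)].
With r = 0.0659 m, L = 0.3072 m, θ = 105.2°: √(L² − r² sin²θ) = 0.30055 m.
v = −0.0659·101.1·0.96502·[1 + 0.0659·-0.26219/0.30055] = -6.058 m/s.
|v| = 6.058 m/s.

6.06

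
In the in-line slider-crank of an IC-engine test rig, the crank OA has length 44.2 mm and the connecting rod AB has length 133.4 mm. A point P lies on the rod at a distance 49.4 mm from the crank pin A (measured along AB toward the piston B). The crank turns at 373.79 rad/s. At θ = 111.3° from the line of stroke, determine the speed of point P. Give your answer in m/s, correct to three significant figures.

ω = 373.8 rad/s.  Crank-pin speed |V_A| = rω = 16.522 m/s, perpendicular to OA.
Rod angle: sinφ = −(r/L) sinθ ⇒ φ = -17.981°; ω_rod = −rω cosθ/√(L²−r²sin²θ) = +47.299 rad/s.
V_P = V_A + ω_rod × AP, with AP = 0.0494 m along the rod.
Components: V_Px = −rω sinθ − a·ω_rod·sinφ = -14.672 m/s;  V_Py = rω cosθ + a·ω_rod·cosφ = -3.779 m/s.
|V_P| = √(V_Px² + V_Py²) = 15.151 m/s.

15.2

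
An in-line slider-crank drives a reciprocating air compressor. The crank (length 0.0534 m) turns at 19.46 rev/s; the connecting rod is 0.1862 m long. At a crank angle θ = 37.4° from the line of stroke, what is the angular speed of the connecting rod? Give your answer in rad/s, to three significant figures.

ω = 122.3 rad/s (converted from 19.46 rev/s).
The rod makes angle φ with the slider axis where L sinφ = r sinθ; differentiating, L cosφ·φ̇ = r ω cosθ.
L cosφ = √(L² − r² sin²θ) = 0.18335 m.
|ω_rod| = r ω |cosθ| / √(L² − r² sin²θ) = 0.0534·122.3·0.79441/0.18335 = 28.289 rad/s.

28.3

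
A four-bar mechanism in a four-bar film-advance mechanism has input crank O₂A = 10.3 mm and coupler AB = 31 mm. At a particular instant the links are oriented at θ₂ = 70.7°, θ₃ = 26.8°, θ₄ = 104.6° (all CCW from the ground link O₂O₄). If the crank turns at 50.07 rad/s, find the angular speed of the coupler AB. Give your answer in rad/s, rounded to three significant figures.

9.49

ω₂ = 50.07 rad/s
Differentiating the loop-closure r₂e^{iθ₂}+r₃e^{iθ₃}=r₁+r₄e^{iθ₄} gives r₂ω₂e^{iθ₂}+r₃ω₃e^{iθ₃}=r₄ω₄e^{iθ₄}.
Eliminating the other unknown: ω₃ = r₂ω₂ sin(θ₄−θ₂) / [r₃ sin(θ₃−θ₄)].
Numerator sine = +0.55775; denominator sine = -0.97742.
Result = 0.0103·50.07·(+0.55775) / (0.031·(-0.97742)) = -9.4931 rad/s; magnitude 9.4931 rad/s.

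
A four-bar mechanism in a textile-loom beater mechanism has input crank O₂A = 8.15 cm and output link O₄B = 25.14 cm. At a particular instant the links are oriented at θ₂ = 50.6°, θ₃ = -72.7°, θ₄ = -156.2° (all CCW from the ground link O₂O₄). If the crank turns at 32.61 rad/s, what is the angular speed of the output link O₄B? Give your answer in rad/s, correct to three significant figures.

ω₂ = 32.61 rad/s
Differentiating the loop-closure r₂e^{iθ₂}+r₃e^{iθ₃}=r₁+r₄e^{iθ₄} gives r₂ω₂e^{iθ₂}+r₃ω₃e^{iθ₃}=r₄ω₄e^{iθ₄}.
Eliminating the other unknown: ω₄ = r₂ω₂ sin(θ₂−θ₃) / [r₄ sin(θ₄−θ₃)].
Numerator sine = +0.83581; denominator sine = -0.99357.
Result = 0.0815·32.61·(+0.83581) / (0.2514·(-0.99357)) = -8.893 rad/s; magnitude 8.893 rad/s.

8.89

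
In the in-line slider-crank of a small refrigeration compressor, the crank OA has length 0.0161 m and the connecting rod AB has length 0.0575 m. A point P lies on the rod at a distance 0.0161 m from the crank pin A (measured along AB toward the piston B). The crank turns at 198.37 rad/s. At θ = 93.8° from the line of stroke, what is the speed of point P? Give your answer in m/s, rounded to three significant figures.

ω = 198.4 rad/s.  Crank-pin speed |V_A| = rω = 3.1938 m/s, perpendicular to OA.
Rod angle: sinφ = −(r/L) sinθ ⇒ φ = -16.223°; ω_rod = −rω cosθ/√(L²−r²sin²θ) = +3.8338 rad/s.
V_P = V_A + ω_rod × AP, with AP = 0.0161 m along the rod.
Components: V_Px = −rω sinθ − a·ω_rod·sinφ = -3.1695 m/s;  V_Py = rω cosθ + a·ω_rod·cosφ = -0.1524 m/s.
|V_P| = √(V_Px² + V_Py²) = 3.1732 m/s.

3.17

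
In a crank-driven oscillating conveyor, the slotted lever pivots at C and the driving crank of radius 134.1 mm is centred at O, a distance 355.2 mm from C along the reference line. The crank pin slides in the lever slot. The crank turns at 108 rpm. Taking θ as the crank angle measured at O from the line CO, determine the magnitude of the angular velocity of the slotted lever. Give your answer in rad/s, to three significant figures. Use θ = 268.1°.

ω = 11.31 rad/s (from 108 rpm).
Crank pin A relative to C: A = (d + r cosθ, r sinθ); lever angle φ = atan2(r sinθ, d + r cosθ).
Differentiating tanφ: φ̇ = rω(d cosθ + r)/(d² + r² + 2dr cosθ).
d² + r² + 2dr cosθ = |CA|² = 0.140991 m²;  d cosθ + r = +0.12232 m.
|ω_lever| = |0.1341·11.31·+0.12232| / 0.140991 = 1.3158 rad/s.

1.32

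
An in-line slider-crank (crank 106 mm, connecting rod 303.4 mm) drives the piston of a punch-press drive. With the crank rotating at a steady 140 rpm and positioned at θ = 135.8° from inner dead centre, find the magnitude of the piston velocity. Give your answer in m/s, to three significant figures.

0.804

ω = 2π·140/60 = 14.66 rad/s
For an in-line slider-crank, x = r cosθ + √(L² − r² sin²θ), so v = −rω sinθ·[1 + r cosθ/√(L² − r² sin²θ)].
With r = 0.106 m, L = 0.3034 m, θ = 135.8°: √(L² − r² sin²θ) = 0.29426 m.
v = −0.106·14.66·0.69717·[1 + 0.106·-0.71691/0.29426] = -0.80363 m/s.
|v| = 0.80363 m/s.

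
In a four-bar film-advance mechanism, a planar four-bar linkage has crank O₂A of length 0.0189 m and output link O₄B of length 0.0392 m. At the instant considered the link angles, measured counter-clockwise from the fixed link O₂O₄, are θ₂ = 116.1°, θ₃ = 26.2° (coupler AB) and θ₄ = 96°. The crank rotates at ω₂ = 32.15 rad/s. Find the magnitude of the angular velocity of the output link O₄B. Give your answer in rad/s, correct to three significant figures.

ω₂ = 32.15 rad/s
Differentiating the loop-closure r₂e^{iθ₂}+r₃e^{iθ₃}=r₁+r₄e^{iθ₄} gives r₂ω₂e^{iθ₂}+r₃ω₃e^{iθ₃}=r₄ω₄e^{iθ₄}.
Eliminating the other unknown: ω₄ = r₂ω₂ sin(θ₂−θ₃) / [r₄ sin(θ₄−θ₃)].
Numerator sine = +1.00000; denominator sine = +0.93849.
Result = 0.0189·32.15·(+1.00000) / (0.0392·(+0.93849)) = +16.517 rad/s; magnitude 16.517 rad/s.

16.5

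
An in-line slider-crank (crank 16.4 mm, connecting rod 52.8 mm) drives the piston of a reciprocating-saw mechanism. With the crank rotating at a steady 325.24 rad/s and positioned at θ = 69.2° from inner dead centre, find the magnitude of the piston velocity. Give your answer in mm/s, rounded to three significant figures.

5560

ω = 325.2 rad/s
For an in-line slider-crank, x = r cosθ + √(L² − r² sin²θ), so v = −rω sinθ·[1 + r cosθ/√(L² − r² sin²θ)].
With r = 0.0164 m, L = 0.0528 m, θ = 69.2°: √(L² − r² sin²θ) = 0.050525 m.
v = −0.0164·325.2·0.93483·[1 + 0.0164·0.35511/0.050525] = -5.561 m/s.
|v| = 5.561 m/s = 5561 mm/s.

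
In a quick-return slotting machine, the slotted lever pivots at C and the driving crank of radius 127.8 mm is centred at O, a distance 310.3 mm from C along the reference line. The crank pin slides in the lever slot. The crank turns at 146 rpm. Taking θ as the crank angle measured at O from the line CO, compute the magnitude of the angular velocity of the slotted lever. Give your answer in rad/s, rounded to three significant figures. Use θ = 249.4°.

0.430

ω = 15.29 rad/s (from 146 rpm).
Crank pin A relative to C: A = (d + r cosθ, r sinθ); lever angle φ = atan2(r sinθ, d + r cosθ).
Differentiating tanφ: φ̇ = rω(d cosθ + r)/(d² + r² + 2dr cosθ).
d² + r² + 2dr cosθ = |CA|² = 0.0847134 m²;  d cosθ + r = +0.018624 m.
|ω_lever| = |0.1278·15.29·+0.018624| / 0.0847134 = 0.42956 rad/s.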